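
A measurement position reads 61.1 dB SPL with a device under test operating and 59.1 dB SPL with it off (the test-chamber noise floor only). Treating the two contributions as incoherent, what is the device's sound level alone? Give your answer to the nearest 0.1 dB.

Background correction is a power subtraction:
L_src = 10·log₁₀(10^(61.1/10) − 10^(59.1/10)) = 10·log₁₀(475400) = 56.8 dB SPL.

56.8 dB SPL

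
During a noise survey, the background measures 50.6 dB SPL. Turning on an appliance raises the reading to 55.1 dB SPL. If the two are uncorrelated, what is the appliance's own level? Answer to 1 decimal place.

53.2 dB SPL

Subtract intensities: L_src = 10·log₁₀(10^(L_total/10) − 10^(L_bg/10)).
L_src = 10·log₁₀(10^(55.1/10) − 10^(50.6/10)) = 10·log₁₀(208800) = 53.2 dB SPL.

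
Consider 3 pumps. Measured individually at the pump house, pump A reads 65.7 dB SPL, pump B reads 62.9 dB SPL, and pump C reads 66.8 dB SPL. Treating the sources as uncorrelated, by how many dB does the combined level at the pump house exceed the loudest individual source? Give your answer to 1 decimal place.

3.4 dB

Add the sources as powers (linear), then convert back to dB:
L_total = 10·log₁₀(10^(65.7/10) + 10^(62.9/10) + 10^(66.8/10)) = 70.19 dB SPL.
Excess over the loudest (66.8 dB): 70.19 − 66.8 = 3.4 dB.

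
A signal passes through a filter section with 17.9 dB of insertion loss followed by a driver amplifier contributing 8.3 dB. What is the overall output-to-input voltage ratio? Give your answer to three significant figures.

0.331

Net gain = (−17.9) + 8.3 = -9.6 dB.
Voltage ratio = 10^(-9.6/20) = 0.331.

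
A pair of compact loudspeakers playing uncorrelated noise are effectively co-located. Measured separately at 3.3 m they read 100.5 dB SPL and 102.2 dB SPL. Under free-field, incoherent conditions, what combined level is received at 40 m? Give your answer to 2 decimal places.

Combined at 3.3 m: 10·log₁₀(10^(100.5/10)+10^(102.2/10)) = 104.443 dB SPL.
Then apply −20·log₁₀(40/3.3) = -21.671 dB → 82.77 dB SPL.

82.77 dB SPL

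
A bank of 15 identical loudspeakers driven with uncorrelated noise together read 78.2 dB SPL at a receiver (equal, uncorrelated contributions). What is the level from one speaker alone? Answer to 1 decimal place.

15 equal incoherent sources add 10·log₁₀(15) = 11.76 dB over one source.
L_one = 78.2 − 11.76 = 66.4 dB SPL.

66.4 dB SPL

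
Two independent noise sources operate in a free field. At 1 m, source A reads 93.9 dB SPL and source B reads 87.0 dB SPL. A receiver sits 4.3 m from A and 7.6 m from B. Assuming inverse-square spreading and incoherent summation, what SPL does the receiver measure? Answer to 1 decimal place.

At the listener: L_A = 93.9 − 20·log₁₀(4.3) = 81.23 dB; L_B = 87.0 − 20·log₁₀(7.6) = 69.38 dB.
Combined: 10·log₁₀(10^(81.23/10)+10^(69.38/10)) = 81.5 dB SPL.

81.5 dB SPL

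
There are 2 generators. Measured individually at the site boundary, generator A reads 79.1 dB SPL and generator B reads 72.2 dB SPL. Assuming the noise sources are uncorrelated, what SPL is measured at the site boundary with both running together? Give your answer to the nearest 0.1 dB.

79.9 dB SPL

Uncorrelated sources add in intensity (power), not in dB.
L_total = 10·log₁₀(10^(79.1/10) + 10^(72.2/10)) = 10·log₁₀(97880000) = 79.9 dB SPL.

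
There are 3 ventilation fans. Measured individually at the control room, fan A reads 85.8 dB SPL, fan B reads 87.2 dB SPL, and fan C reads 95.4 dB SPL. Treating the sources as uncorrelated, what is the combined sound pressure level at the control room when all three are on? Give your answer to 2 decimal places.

Add the sources as powers (linear), then convert back to dB:
L_total = 10·log₁₀(10^(85.8/10) + 10^(87.2/10) + 10^(95.4/10)) = 10·log₁₀(4372000000) = 96.41 dB SPL.

96.41 dB SPL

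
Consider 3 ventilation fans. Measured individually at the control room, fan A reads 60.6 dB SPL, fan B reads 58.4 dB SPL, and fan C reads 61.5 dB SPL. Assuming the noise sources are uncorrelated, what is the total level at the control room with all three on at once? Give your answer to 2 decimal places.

Incoherent sources sum as intensities:
L_total = 10·log₁₀(10^(60.6/10) + 10^(58.4/10) + 10^(61.5/10)) = 10·log₁₀(3253000) = 65.12 dB SPL.

65.12 dB SPL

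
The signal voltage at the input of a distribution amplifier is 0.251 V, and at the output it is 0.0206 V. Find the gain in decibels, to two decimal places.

-21.72 dB

For a voltage ratio, dB = 20·log₁₀(V₂/V₁).
20·log₁₀(0.0206/0.251) = 20·log₁₀(0.08207) = -21.72 dB.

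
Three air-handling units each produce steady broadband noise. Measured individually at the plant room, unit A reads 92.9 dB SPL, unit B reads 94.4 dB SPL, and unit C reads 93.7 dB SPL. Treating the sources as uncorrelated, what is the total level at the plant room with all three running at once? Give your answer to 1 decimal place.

98.5 dB SPL

Incoherent sources sum as intensities:
L_total = 10·log₁₀(10^(92.9/10) + 10^(94.4/10) + 10^(93.7/10)) = 10·log₁₀(7048000000) = 98.5 dB SPL.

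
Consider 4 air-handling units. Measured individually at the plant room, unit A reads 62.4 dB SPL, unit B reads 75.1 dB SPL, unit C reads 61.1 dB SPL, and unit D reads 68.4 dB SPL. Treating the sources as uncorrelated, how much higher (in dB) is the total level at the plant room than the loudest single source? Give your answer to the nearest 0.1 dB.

Add the sources as powers (linear), then convert back to dB:
L_total = 10·log₁₀(10^(62.4/10) + 10^(75.1/10) + 10^(61.1/10) + 10^(68.4/10)) = 76.26 dB SPL.
Excess over the loudest (75.1 dB): 76.26 − 75.1 = 1.2 dB.

1.2 dB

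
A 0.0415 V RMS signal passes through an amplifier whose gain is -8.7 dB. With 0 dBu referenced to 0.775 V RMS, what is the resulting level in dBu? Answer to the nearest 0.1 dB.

Input level: 20·log₁₀(0.0415/0.775) = -25.43 dBu.
Output: -25.43 − 8.7 = -34.1 dBu.

-34.1 dBu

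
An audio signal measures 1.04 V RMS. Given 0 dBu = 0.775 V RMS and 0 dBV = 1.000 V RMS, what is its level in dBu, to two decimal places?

dBu = 20·log₁₀(V / 0.775 V).
20·log₁₀(1.04/0.775) = +2.55 dBu.

+2.55 dBu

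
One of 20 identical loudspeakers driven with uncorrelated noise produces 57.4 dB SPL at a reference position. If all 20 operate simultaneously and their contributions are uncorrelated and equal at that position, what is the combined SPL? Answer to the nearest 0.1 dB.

20 equal incoherent sources raise the level by 10·log₁₀(20) = 13.01 dB.
L_total = 57.4 + 13.01 = 70.4 dB SPL.

70.4 dB SPL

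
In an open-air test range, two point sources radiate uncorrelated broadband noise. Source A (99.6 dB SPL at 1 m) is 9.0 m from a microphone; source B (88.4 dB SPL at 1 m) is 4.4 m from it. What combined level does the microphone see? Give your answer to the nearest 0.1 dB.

81.7 dB SPL

At the listener: L_A = 99.6 − 20·log₁₀(9.0) = 80.52 dB; L_B = 88.4 − 20·log₁₀(4.4) = 75.53 dB.
Combined: 10·log₁₀(10^(80.52/10)+10^(75.53/10)) = 81.7 dB SPL.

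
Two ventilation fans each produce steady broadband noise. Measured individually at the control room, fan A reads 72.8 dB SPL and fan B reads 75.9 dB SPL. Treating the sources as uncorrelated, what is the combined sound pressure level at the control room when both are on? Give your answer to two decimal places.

Incoherent sources sum as intensities:
L_total = 10·log₁₀(10^(72.8/10) + 10^(75.9/10)) = 10·log₁₀(57960000) = 77.63 dB SPL.

77.63 dB SPL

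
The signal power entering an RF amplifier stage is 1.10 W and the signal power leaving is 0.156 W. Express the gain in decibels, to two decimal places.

Power ratio → dB uses the 10·log₁₀ form:
10·log₁₀(0.156/1.10) = 10·log₁₀(0.1418) = -8.48 dB.

-8.48 dB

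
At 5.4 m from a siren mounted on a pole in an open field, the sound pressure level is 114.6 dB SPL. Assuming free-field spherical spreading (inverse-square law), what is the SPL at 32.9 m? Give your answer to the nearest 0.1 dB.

For a point source in a free field, ΔL = −20·log₁₀(d₂/d₁).
ΔL = −20·log₁₀(32.9/5.4) = -15.70 dB, so L₂ = 114.6 + (-15.70) = 98.9 dB SPL.

98.9 dB SPL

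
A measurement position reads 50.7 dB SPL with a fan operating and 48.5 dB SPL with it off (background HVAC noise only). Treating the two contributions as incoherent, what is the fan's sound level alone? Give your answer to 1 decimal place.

46.7 dB SPL

Subtract intensities: L_src = 10·log₁₀(10^(L_total/10) − 10^(L_bg/10)).
L_src = 10·log₁₀(10^(50.7/10) − 10^(48.5/10)) = 10·log₁₀(46700) = 46.7 dB SPL.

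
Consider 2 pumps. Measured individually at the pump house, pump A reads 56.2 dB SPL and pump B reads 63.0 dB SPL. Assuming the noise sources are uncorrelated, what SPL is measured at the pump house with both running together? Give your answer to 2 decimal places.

Add the sources as powers (linear), then convert back to dB:
L_total = 10·log₁₀(10^(56.2/10) + 10^(63.0/10)) = 10·log₁₀(2412000) = 63.82 dB SPL.

63.82 dB SPL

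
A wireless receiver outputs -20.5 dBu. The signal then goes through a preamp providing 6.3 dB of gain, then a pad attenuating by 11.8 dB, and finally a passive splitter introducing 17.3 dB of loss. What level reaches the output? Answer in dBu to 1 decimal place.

Gain stages sum in dB:
-20.5 + 6.3 − 11.8 − 17.3 = -43.3 dBu.

-43.3 dBu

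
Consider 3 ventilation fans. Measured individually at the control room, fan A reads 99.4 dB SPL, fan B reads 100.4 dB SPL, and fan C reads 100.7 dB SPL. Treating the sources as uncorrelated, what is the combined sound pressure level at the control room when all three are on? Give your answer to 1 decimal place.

Uncorrelated sources add in intensity (power), not in dB.
L_total = 10·log₁₀(10^(99.4/10) + 10^(100.4/10) + 10^(100.7/10)) = 10·log₁₀(31423000000) = 105.0 dB SPL.

105.0 dB SPL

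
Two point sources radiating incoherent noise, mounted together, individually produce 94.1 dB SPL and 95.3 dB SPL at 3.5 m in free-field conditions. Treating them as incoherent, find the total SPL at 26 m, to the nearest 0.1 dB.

80.3 dB SPL

Combined at 3.5 m: 10·log₁₀(10^(94.1/10)+10^(95.3/10)) = 97.75 dB SPL.
Then apply −20·log₁₀(26/3.5) = -17.42 dB → 80.3 dB SPL.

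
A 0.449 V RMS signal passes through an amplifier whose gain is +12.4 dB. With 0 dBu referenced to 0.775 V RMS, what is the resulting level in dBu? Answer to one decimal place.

Input level: 20·log₁₀(0.449/0.775) = -4.74 dBu.
Output: -4.74 + 12.4 = +7.7 dBu.

+7.7 dBu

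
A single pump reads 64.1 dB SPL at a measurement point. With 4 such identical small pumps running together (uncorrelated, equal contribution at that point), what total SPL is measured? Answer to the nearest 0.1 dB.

70.1 dB SPL

4 equal incoherent sources raise the level by 10·log₁₀(4) = 6.02 dB.
L_total = 64.1 + 6.02 = 70.1 dB SPL.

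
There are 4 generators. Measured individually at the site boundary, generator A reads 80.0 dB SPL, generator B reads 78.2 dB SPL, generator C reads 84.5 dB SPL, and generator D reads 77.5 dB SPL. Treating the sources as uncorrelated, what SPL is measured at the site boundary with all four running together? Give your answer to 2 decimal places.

Incoherent sources sum as intensities:
L_total = 10·log₁₀(10^(80.0/10) + 10^(78.2/10) + 10^(84.5/10) + 10^(77.5/10)) = 10·log₁₀(504100000) = 87.03 dB SPL.

87.03 dB SPL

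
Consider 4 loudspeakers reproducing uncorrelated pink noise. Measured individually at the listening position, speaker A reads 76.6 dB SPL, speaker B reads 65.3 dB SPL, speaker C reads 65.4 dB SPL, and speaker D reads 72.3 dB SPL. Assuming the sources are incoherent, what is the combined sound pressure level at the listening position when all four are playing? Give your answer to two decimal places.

Incoherent sources sum as intensities:
L_total = 10·log₁₀(10^(76.6/10) + 10^(65.3/10) + 10^(65.4/10) + 10^(72.3/10)) = 10·log₁₀(69550000) = 78.42 dB SPL.

78.42 dB SPL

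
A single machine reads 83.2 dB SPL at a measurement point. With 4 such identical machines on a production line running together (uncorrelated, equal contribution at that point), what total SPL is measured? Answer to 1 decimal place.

89.2 dB SPL

4 equal incoherent sources raise the level by 10·log₁₀(4) = 6.02 dB.
L_total = 83.2 + 6.02 = 89.2 dB SPL.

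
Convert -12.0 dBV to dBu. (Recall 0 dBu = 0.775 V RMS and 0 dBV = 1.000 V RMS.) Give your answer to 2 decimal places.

The offset between the scales is 20·log₁₀(0.775/1.000) = −2.214 dB.
So dBu = -12.0 + 2.214 = -9.79 dBu.

-9.79 dBu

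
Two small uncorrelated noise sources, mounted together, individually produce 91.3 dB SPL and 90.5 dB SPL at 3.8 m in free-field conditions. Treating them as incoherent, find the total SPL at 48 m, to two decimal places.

Combined at 3.8 m: 10·log₁₀(10^(91.3/10)+10^(90.5/10)) = 93.929 dB SPL.
Then apply −20·log₁₀(48/3.8) = -22.029 dB → 71.90 dB SPL.

71.90 dB SPL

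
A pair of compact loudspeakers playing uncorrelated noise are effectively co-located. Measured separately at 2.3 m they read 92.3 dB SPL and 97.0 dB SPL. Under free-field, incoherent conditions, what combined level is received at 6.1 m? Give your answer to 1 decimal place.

89.8 dB SPL

Combined at 2.3 m: 10·log₁₀(10^(92.3/10)+10^(97.0/10)) = 98.27 dB SPL.
Then apply −20·log₁₀(6.1/2.3) = -8.47 dB → 89.8 dB SPL.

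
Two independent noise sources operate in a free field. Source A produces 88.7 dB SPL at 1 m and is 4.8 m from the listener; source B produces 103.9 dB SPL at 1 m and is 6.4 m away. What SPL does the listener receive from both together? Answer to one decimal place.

88.0 dB SPL

At the listener: L_A = 88.7 − 20·log₁₀(4.8) = 75.08 dB; L_B = 103.9 − 20·log₁₀(6.4) = 87.78 dB.
Combined: 10·log₁₀(10^(75.08/10)+10^(87.78/10)) = 88.0 dB SPL.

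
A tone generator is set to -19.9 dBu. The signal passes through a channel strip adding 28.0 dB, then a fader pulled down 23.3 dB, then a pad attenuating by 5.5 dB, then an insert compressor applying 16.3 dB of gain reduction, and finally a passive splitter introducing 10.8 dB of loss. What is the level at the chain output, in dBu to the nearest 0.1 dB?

In dB, series stages simply add:
-19.9 + 28.0 − 23.3 − 5.5 − 16.3 − 10.8 = -47.8 dBu.

-47.8 dBu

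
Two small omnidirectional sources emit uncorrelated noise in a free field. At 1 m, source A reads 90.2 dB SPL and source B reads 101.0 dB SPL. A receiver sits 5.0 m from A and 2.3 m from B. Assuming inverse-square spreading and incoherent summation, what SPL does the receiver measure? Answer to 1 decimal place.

93.8 dB SPL

At the listener: L_A = 90.2 − 20·log₁₀(5.0) = 76.22 dB; L_B = 101.0 − 20·log₁₀(2.3) = 93.77 dB.
Combined: 10·log₁₀(10^(76.22/10)+10^(93.77/10)) = 93.8 dB SPL.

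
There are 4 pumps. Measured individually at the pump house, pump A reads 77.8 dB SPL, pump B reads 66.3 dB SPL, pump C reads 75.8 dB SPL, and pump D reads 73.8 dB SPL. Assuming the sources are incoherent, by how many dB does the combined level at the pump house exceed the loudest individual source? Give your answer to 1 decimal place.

3.2 dB

Add the sources as powers (linear), then convert back to dB:
L_total = 10·log₁₀(10^(77.8/10) + 10^(66.3/10) + 10^(75.8/10) + 10^(73.8/10)) = 81.02 dB SPL.
Excess over the loudest (77.8 dB): 81.02 − 77.8 = 3.2 dB.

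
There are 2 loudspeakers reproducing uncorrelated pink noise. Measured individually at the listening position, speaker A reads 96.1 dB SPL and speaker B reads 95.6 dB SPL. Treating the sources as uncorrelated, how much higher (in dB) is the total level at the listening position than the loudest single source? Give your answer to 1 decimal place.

2.8 dB

Uncorrelated sources add in intensity (power), not in dB.
L_total = 10·log₁₀(10^(96.1/10) + 10^(95.6/10)) = 98.87 dB SPL.
Excess over the loudest (96.1 dB): 98.87 − 96.1 = 2.8 dB.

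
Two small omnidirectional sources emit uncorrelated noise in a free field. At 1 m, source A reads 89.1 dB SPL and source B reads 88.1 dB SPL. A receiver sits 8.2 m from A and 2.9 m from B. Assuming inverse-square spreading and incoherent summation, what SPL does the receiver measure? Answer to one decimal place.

At the listener: L_A = 89.1 − 20·log₁₀(8.2) = 70.82 dB; L_B = 88.1 − 20·log₁₀(2.9) = 78.85 dB.
Combined: 10·log₁₀(10^(70.82/10)+10^(78.85/10)) = 79.5 dB SPL.

79.5 dB SPL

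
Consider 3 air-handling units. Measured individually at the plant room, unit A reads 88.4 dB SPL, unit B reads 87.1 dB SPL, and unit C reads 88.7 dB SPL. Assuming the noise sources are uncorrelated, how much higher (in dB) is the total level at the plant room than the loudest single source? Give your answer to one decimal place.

Add the sources as powers (linear), then convert back to dB:
L_total = 10·log₁₀(10^(88.4/10) + 10^(87.1/10) + 10^(88.7/10)) = 92.89 dB SPL.
Excess over the loudest (88.7 dB): 92.89 − 88.7 = 4.2 dB.

4.2 dB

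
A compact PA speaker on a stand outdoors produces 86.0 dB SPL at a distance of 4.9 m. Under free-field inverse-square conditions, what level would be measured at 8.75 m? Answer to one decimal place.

Free-field point source: level drops by 20·log₁₀ of the distance ratio.
ΔL = −20·log₁₀(8.75/4.9) = -5.04 dB, so L₂ = 86.0 + (-5.04) = 81.0 dB SPL.

81.0 dB SPL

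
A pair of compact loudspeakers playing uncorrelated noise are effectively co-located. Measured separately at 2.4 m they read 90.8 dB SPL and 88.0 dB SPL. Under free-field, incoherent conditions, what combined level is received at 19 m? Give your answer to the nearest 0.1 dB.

Combined at 2.4 m: 10·log₁₀(10^(90.8/10)+10^(88.0/10)) = 92.63 dB SPL.
Then apply −20·log₁₀(19/2.4) = -17.97 dB → 74.7 dB SPL.

74.7 dB SPL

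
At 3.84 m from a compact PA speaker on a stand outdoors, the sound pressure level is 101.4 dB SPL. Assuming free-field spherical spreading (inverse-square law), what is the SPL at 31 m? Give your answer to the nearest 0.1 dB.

Free-field point source: level drops by 20·log₁₀ of the distance ratio.
ΔL = −20·log₁₀(31/3.84) = -18.14 dB, so L₂ = 101.4 + (-18.14) = 83.3 dB SPL.

83.3 dB SPL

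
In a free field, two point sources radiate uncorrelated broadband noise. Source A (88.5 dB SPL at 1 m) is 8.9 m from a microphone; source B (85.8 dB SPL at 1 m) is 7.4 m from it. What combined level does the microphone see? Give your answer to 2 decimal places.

72.01 dB SPL

At the listener: L_A = 88.5 − 20·log₁₀(8.9) = 69.512 dB; L_B = 85.8 − 20·log₁₀(7.4) = 68.415 dB.
Combined: 10·log₁₀(10^(69.512/10)+10^(68.415/10)) = 72.01 dB SPL.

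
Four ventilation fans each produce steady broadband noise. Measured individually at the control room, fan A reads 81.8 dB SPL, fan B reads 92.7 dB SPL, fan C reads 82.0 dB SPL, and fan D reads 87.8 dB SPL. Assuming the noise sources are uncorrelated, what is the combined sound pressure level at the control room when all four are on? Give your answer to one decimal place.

94.4 dB SPL

Incoherent sources sum as intensities:
L_total = 10·log₁₀(10^(81.8/10) + 10^(92.7/10) + 10^(82.0/10) + 10^(87.8/10)) = 10·log₁₀(2774000000) = 94.4 dB SPL.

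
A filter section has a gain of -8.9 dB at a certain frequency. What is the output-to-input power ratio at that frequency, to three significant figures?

Power ratio = 10^(dB/10).
10^(-8.9/10) = 10^(-0.8900) = 0.129.

0.129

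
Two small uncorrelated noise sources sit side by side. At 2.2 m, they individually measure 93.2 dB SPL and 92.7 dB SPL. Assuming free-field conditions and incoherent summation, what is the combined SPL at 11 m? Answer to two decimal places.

Combined at 2.2 m: 10·log₁₀(10^(93.2/10)+10^(92.7/10)) = 95.967 dB SPL.
Then apply −20·log₁₀(11/2.2) = -13.979 dB → 81.99 dB SPL.

81.99 dB SPL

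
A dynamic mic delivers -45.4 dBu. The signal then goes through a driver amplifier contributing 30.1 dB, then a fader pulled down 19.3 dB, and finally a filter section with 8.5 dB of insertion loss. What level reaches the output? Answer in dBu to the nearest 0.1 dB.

In dB, series stages simply add:
-45.4 + 30.1 − 19.3 − 8.5 = -43.1 dBu.

-43.1 dBu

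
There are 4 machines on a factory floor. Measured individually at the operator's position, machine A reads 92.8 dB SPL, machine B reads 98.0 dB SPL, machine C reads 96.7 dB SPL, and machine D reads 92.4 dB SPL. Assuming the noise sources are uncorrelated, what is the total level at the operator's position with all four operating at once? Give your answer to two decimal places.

101.65 dB SPL

Uncorrelated sources add in intensity (power), not in dB.
L_total = 10·log₁₀(10^(92.8/10) + 10^(98.0/10) + 10^(96.7/10) + 10^(92.4/10)) = 10·log₁₀(14630000000) = 101.65 dB SPL.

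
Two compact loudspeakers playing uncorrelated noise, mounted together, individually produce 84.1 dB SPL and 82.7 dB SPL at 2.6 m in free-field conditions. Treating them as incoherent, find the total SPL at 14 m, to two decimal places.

Combined at 2.6 m: 10·log₁₀(10^(84.1/10)+10^(82.7/10)) = 86.466 dB SPL.
Then apply −20·log₁₀(14/2.6) = -14.623 dB → 71.84 dB SPL.

71.84 dB SPL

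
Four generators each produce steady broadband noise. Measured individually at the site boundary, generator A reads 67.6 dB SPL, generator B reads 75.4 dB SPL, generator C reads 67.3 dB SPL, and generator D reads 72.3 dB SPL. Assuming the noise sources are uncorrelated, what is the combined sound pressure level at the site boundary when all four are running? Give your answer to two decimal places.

77.98 dB SPL

Add the sources as powers (linear), then convert back to dB:
L_total = 10·log₁₀(10^(67.6/10) + 10^(75.4/10) + 10^(67.3/10) + 10^(72.3/10)) = 10·log₁₀(62780000) = 77.98 dB SPL.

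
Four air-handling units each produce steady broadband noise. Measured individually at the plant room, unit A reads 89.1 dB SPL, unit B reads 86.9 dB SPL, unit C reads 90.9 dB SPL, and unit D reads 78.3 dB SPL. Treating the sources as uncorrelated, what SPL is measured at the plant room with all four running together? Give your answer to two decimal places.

Add the sources as powers (linear), then convert back to dB:
L_total = 10·log₁₀(10^(89.1/10) + 10^(86.9/10) + 10^(90.9/10) + 10^(78.3/10)) = 10·log₁₀(2600000000) = 94.15 dB SPL.

94.15 dB SPL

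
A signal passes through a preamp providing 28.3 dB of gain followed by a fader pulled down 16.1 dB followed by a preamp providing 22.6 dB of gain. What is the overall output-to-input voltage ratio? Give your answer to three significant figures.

55.0

Net gain = 28.3 + (−16.1) + 22.6 = 34.8 dB.
Voltage ratio = 10^(34.8/20) = 55.0.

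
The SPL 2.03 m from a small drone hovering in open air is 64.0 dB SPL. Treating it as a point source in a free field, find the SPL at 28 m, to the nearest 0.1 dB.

41.2 dB SPL

Inverse-square spreading gives ΔL = −20·log₁₀(d₂/d₁).
ΔL = −20·log₁₀(28/2.03) = -22.79 dB, so L₂ = 64.0 + (-22.79) = 41.2 dB SPL.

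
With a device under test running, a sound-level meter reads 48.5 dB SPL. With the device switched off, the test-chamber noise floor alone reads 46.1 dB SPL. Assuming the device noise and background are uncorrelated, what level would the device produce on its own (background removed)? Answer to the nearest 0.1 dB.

Remove the background by subtracting linear intensities:
L_src = 10·log₁₀(10^(48.5/10) − 10^(46.1/10)) = 10·log₁₀(30060) = 44.8 dB SPL.

44.8 dB SPL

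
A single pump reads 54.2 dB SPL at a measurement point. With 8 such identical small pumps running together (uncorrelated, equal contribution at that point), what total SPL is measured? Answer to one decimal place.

8 equal incoherent sources raise the level by 10·log₁₀(8) = 9.03 dB.
L_total = 54.2 + 9.03 = 63.2 dB SPL.

63.2 dB SPL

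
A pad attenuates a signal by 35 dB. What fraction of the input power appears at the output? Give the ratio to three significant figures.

Power ratio = 10^(dB/10).
10^(-35/10) = 10^(-3.500) = 0.000316.

0.000316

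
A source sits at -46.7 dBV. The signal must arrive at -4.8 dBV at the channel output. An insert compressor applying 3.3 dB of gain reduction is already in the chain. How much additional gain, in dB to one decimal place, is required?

45.2 dB

The required make-up gain is the shortfall in the dB sum.
G = -4.8 − (-46.7) + 3.3 = 45.2 dB.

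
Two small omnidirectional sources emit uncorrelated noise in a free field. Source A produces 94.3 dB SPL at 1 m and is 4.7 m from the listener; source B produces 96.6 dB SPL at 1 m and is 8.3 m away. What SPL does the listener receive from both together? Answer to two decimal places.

82.75 dB SPL

At the listener: L_A = 94.3 − 20·log₁₀(4.7) = 80.858 dB; L_B = 96.6 − 20·log₁₀(8.3) = 78.218 dB.
Combined: 10·log₁₀(10^(80.858/10)+10^(78.218/10)) = 82.75 dB SPL.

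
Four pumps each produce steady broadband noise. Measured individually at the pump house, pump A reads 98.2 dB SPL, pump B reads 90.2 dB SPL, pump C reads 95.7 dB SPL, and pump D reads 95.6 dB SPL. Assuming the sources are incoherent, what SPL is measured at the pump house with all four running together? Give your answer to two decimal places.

Add the sources as powers (linear), then convert back to dB:
L_total = 10·log₁₀(10^(98.2/10) + 10^(90.2/10) + 10^(95.7/10) + 10^(95.6/10)) = 10·log₁₀(15000000000) = 101.76 dB SPL.

101.76 dB SPL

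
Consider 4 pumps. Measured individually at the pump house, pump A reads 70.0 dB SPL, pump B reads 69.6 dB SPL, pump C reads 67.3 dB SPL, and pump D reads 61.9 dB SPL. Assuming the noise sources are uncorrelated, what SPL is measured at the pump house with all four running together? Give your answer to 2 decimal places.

Add the sources as powers (linear), then convert back to dB:
L_total = 10·log₁₀(10^(70.0/10) + 10^(69.6/10) + 10^(67.3/10) + 10^(61.9/10)) = 10·log₁₀(26040000) = 74.16 dB SPL.

74.16 dB SPL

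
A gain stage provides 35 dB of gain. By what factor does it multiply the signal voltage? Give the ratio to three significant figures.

Voltage ratio = 10^(dB/20).
10^(35/20) = 10^(1.750) = 56.2.

56.2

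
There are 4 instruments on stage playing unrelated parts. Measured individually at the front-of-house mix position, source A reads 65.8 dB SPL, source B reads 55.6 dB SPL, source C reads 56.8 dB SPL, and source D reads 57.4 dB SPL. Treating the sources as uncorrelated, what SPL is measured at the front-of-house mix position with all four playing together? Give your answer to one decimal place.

67.2 dB SPL

Uncorrelated sources add in intensity (power), not in dB.
L_total = 10·log₁₀(10^(65.8/10) + 10^(55.6/10) + 10^(56.8/10) + 10^(57.4/10)) = 10·log₁₀(5193000) = 67.2 dB SPL.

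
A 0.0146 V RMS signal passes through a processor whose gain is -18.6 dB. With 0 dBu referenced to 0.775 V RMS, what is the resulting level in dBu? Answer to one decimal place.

Input level: 20·log₁₀(0.0146/0.775) = -34.50 dBu.
Output: -34.50 − 18.6 = -53.1 dBu.

-53.1 dBu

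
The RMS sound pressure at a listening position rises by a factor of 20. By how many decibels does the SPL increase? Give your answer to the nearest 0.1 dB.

Sound pressure is an amplitude quantity: ΔL = 20·log₁₀(p₂/p₁).
20·log₁₀(20) = 26.0 dB.

26.0 dB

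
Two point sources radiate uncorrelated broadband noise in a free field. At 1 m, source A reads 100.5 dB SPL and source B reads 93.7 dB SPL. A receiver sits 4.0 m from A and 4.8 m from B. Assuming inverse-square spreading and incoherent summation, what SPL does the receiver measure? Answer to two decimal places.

89.05 dB SPL

At the listener: L_A = 100.5 − 20·log₁₀(4.0) = 88.459 dB; L_B = 93.7 − 20·log₁₀(4.8) = 80.075 dB.
Combined: 10·log₁₀(10^(88.459/10)+10^(80.075/10)) = 89.05 dB SPL.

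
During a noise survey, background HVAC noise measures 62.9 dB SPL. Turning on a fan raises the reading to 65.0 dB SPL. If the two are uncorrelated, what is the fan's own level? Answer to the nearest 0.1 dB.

60.8 dB SPL

Remove the background by subtracting linear intensities:
L_src = 10·log₁₀(10^(65.0/10) − 10^(62.9/10)) = 10·log₁₀(1212000) = 60.8 dB SPL.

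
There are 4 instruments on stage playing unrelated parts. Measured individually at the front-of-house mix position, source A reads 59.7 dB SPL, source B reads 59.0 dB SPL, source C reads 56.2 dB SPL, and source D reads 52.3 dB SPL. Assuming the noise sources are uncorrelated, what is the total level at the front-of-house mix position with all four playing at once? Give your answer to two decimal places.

Add the sources as powers (linear), then convert back to dB:
L_total = 10·log₁₀(10^(59.7/10) + 10^(59.0/10) + 10^(56.2/10) + 10^(52.3/10)) = 10·log₁₀(2314000) = 63.64 dB SPL.

63.64 dB SPL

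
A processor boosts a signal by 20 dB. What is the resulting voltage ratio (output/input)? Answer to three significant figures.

10.0

Voltage ratio = 10^(dB/20).
10^(20/20) = 10^(1.000) = 10.0.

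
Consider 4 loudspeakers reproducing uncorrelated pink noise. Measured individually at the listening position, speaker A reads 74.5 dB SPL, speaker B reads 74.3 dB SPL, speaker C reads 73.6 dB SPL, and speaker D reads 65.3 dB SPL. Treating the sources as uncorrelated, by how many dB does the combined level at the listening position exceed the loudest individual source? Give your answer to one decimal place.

4.6 dB

Uncorrelated sources add in intensity (power), not in dB.
L_total = 10·log₁₀(10^(74.5/10) + 10^(74.3/10) + 10^(73.6/10) + 10^(65.3/10)) = 79.11 dB SPL.
Excess over the loudest (74.5 dB): 79.11 − 74.5 = 4.6 dB.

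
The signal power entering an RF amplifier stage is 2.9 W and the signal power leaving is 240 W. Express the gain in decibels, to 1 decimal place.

Power ratio → dB uses the 10·log₁₀ form:
10·log₁₀(240/2.9) = 10·log₁₀(82.76) = 19.2 dB.

19.2 dB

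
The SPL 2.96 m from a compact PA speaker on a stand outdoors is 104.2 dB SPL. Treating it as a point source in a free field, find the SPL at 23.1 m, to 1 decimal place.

For a point source in a free field, ΔL = −20·log₁₀(d₂/d₁).
ΔL = −20·log₁₀(23.1/2.96) = -17.85 dB, so L₂ = 104.2 + (-17.85) = 86.4 dB SPL.

86.4 dB SPL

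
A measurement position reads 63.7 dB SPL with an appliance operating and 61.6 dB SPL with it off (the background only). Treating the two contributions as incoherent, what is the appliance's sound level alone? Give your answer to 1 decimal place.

59.5 dB SPL

Background correction is a power subtraction:
L_src = 10·log₁₀(10^(63.7/10) − 10^(61.6/10)) = 10·log₁₀(898800) = 59.5 dB SPL.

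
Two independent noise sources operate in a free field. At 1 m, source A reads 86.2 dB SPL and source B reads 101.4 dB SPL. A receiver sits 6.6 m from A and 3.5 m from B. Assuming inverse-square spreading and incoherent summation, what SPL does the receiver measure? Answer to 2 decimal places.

90.56 dB SPL

At the listener: L_A = 86.2 − 20·log₁₀(6.6) = 69.809 dB; L_B = 101.4 − 20·log₁₀(3.5) = 90.519 dB.
Combined: 10·log₁₀(10^(69.809/10)+10^(90.519/10)) = 90.56 dB SPL.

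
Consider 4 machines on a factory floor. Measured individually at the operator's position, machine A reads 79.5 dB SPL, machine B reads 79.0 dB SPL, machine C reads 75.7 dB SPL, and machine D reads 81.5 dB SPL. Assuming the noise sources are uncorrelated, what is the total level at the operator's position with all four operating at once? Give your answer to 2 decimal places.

Uncorrelated sources add in intensity (power), not in dB.
L_total = 10·log₁₀(10^(79.5/10) + 10^(79.0/10) + 10^(75.7/10) + 10^(81.5/10)) = 10·log₁₀(347000000) = 85.40 dB SPL.

85.40 dB SPL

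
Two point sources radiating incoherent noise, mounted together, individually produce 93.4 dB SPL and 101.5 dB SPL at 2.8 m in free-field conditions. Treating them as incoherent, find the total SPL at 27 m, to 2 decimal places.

Combined at 2.8 m: 10·log₁₀(10^(93.4/10)+10^(101.5/10)) = 102.125 dB SPL.
Then apply −20·log₁₀(27/2.8) = -19.684 dB → 82.44 dB SPL.

82.44 dB SPL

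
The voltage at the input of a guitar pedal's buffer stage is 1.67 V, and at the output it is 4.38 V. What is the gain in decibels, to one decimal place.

Voltage ratio → dB uses the 20·log₁₀ form:
20·log₁₀(4.38/1.67) = 20·log₁₀(2.623) = 8.4 dB.

8.4 dB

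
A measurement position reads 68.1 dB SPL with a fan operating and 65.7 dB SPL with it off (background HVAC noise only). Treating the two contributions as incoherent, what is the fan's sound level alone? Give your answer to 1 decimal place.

64.4 dB SPL

Background correction is a power subtraction:
L_src = 10·log₁₀(10^(68.1/10) − 10^(65.7/10)) = 10·log₁₀(2741000) = 64.4 dB SPL.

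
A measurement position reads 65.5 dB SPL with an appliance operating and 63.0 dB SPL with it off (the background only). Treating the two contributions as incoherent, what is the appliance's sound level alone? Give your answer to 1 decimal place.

Subtract intensities: L_src = 10·log₁₀(10^(L_total/10) − 10^(L_bg/10)).
L_src = 10·log₁₀(10^(65.5/10) − 10^(63.0/10)) = 10·log₁₀(1553000) = 61.9 dB SPL.

61.9 dB SPL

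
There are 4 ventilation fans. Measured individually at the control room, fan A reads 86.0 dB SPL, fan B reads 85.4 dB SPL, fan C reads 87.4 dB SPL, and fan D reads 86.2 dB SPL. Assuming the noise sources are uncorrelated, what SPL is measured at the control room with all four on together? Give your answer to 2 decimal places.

Uncorrelated sources add in intensity (power), not in dB.
L_total = 10·log₁₀(10^(86.0/10) + 10^(85.4/10) + 10^(87.4/10) + 10^(86.2/10)) = 10·log₁₀(1711000000) = 92.33 dB SPL.

92.33 dB SPL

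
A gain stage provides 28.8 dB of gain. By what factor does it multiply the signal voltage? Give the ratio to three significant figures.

Voltage ratio = 10^(dB/20).
10^(28.8/20) = 10^(1.440) = 27.5.

27.5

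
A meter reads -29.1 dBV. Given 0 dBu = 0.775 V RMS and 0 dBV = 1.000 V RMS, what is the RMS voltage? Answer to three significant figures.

V = 1.000 V × 10^(-29.1/20).
= 1.000 × 0.03508 = 0.0351 V.

0.0351 V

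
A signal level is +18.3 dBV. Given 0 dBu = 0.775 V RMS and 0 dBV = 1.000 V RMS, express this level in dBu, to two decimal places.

+20.51 dBu

The offset between the scales is 20·log₁₀(0.775/1.000) = −2.214 dB.
So dBu = +18.3 + 2.214 = +20.51 dBu.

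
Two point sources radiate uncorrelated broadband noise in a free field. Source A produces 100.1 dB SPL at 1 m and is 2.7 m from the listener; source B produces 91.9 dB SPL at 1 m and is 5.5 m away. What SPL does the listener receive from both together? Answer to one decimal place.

91.6 dB SPL

At the listener: L_A = 100.1 − 20·log₁₀(2.7) = 91.47 dB; L_B = 91.9 − 20·log₁₀(5.5) = 77.09 dB.
Combined: 10·log₁₀(10^(91.47/10)+10^(77.09/10)) = 91.6 dB SPL.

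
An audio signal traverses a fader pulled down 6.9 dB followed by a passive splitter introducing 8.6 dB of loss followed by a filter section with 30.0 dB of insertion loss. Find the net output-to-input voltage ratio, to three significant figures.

Net gain = (−6.9) + (−8.6) + (−30.0) = -45.5 dB.
Voltage ratio = 10^(-45.5/20) = 0.00531.

0.00531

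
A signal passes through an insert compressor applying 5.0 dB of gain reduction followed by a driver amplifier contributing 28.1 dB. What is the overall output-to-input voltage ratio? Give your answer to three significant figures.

14.3

Net gain = (−5.0) + 28.1 = 23.1 dB.
Voltage ratio = 10^(23.1/20) = 14.3.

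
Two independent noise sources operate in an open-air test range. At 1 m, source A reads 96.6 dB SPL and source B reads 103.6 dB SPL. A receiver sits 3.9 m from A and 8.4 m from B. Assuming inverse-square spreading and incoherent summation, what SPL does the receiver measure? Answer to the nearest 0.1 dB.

88.0 dB SPL

At the listener: L_A = 96.6 − 20·log₁₀(3.9) = 84.78 dB; L_B = 103.6 − 20·log₁₀(8.4) = 85.11 dB.
Combined: 10·log₁₀(10^(84.78/10)+10^(85.11/10)) = 88.0 dB SPL.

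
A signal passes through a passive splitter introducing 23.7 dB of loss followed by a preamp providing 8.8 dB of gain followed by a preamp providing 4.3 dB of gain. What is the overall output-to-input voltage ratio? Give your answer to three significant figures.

Net gain = (−23.7) + 8.8 + 4.3 = -10.6 dB.
Voltage ratio = 10^(-10.6/20) = 0.295.

0.295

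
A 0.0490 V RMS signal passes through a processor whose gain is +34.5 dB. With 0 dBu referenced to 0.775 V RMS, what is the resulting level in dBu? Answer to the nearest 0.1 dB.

Input level: 20·log₁₀(0.0490/0.775) = -23.98 dBu.
Output: -23.98 + 34.5 = +10.5 dBu.

+10.5 dBu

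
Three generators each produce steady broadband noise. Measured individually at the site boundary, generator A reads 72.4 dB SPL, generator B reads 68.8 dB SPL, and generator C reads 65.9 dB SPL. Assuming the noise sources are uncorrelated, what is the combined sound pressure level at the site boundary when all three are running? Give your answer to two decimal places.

74.60 dB SPL

Uncorrelated sources add in intensity (power), not in dB.
L_total = 10·log₁₀(10^(72.4/10) + 10^(68.8/10) + 10^(65.9/10)) = 10·log₁₀(28850000) = 74.60 dB SPL.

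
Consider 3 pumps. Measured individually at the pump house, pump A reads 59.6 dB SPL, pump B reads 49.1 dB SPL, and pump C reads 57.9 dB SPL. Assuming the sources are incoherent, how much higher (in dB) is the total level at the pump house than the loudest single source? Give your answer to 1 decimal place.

Uncorrelated sources add in intensity (power), not in dB.
L_total = 10·log₁₀(10^(59.6/10) + 10^(49.1/10) + 10^(57.9/10)) = 62.07 dB SPL.
Excess over the loudest (59.6 dB): 62.07 − 59.6 = 2.5 dB.

2.5 dB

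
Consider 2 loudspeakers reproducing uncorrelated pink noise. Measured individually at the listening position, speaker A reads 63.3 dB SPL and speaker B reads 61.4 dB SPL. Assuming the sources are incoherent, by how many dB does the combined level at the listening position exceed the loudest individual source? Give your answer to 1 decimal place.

Incoherent sources sum as intensities:
L_total = 10·log₁₀(10^(63.3/10) + 10^(61.4/10)) = 65.46 dB SPL.
Excess over the loudest (63.3 dB): 65.46 − 63.3 = 2.2 dB.

2.2 dB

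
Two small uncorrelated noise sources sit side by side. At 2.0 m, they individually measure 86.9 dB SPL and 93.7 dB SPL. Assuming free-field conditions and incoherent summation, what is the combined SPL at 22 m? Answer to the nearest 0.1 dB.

Combined at 2.0 m: 10·log₁₀(10^(86.9/10)+10^(93.7/10)) = 94.52 dB SPL.
Then apply −20·log₁₀(22/2.0) = -20.83 dB → 73.7 dB SPL.

73.7 dB SPL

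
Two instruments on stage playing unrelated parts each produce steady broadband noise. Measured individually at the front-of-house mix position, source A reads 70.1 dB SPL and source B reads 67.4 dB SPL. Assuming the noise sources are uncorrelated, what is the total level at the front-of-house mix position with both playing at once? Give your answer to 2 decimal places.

Add the sources as powers (linear), then convert back to dB:
L_total = 10·log₁₀(10^(70.1/10) + 10^(67.4/10)) = 10·log₁₀(15730000) = 71.97 dB SPL.

71.97 dB SPL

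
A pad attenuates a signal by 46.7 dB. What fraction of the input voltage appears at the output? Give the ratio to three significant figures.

Voltage ratio = 10^(dB/20).
10^(-46.7/20) = 10^(-2.335) = 0.00462.

0.00462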